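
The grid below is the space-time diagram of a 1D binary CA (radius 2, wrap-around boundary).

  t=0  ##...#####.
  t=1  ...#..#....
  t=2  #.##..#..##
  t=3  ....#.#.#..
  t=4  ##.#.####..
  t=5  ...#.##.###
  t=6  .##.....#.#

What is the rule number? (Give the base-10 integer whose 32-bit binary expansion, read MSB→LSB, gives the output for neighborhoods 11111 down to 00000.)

314213397

  [31] ##### => .  t=0,i=7
  [30] ####. => .  t=0,i=8
  [29] ###.# => .  t=0,i=9
  [28] ###.. => #  t=4,i=8
  [27] ##.## => .  t=0,i=10
  [26] ##.#. => .  t=4,i=2
  [25] ##..# => #  t=2,i=4
  [24] ##... => .  t=0,i=2
  [23] #.### => #  t=4,i=5
  [22] #.##. => .  t=0,i=0
  [21] #.#.# => #  t=3,i=6
  [20] #.#.. => #  t=3,i=8
  [19] #..## => #  t=2,i=8
  [18] #..#. => .  t=1,i=5
  [17] #...# => #  t=0,i=3
  [16] #.... => .  t=1,i=8
  [15] .#### => #  t=0,i=6
  [14] .###. => .  t=2,i=10
  [13] .##.# => .  t=4,i=1
  [12] .##.. => .  t=0,i=1
  [11] .#.## => .  t=4,i=4
  [10] .#.#. => #  t=3,i=5
  [9] .#..# => .  t=1,i=4
  [8] .#... => .  t=1,i=7
  [7] ..### => .  t=0,i=5
  [6] ..##. => .  t=4,i=0
  [5] ..#.# => .  t=3,i=4
  [4] ..#.. => #  t=1,i=3
  [3] ...## => .  t=0,i=4
  [2] ...#. => #  t=1,i=2
  [1] ....# => .  t=1,i=1
  [0] ..... => #  t=1,i=0
  bits 00010010101110101000010000010101 = 314213397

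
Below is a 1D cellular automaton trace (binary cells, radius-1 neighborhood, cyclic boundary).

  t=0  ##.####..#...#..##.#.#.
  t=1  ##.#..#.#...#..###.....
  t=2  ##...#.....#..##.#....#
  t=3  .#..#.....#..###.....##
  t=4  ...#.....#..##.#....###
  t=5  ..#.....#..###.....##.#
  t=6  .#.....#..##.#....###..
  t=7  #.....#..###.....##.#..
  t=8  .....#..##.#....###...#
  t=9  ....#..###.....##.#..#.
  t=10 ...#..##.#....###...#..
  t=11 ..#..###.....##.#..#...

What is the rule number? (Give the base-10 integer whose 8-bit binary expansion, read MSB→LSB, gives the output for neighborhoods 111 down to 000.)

74

  [7] ### => .  t=0,i=4
  [6] ##. => #  t=0,i=1
  [5] #.# => .  t=0,i=2
  [4] #.. => .  t=0,i=7
  [3] .## => #  t=0,i=0
  [2] .#. => .  t=0,i=9
  [1] ..# => #  t=0,i=8
  [0] ... => .  t=0,i=11
  bits 01001010 = 74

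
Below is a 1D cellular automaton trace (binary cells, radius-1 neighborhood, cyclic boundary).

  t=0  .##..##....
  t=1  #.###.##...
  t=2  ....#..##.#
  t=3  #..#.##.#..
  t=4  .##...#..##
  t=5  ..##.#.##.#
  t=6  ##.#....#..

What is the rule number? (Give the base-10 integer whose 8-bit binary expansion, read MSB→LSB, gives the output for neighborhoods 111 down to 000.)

82

  ###|.  b7=0 t=1,i=3
  ##.|#  b6=1 t=0,i=2
  #.#|.  b5=0 t=1,i=1
  #..|#  b4=1 t=0,i=3
  .##|.  b3=0 t=0,i=1
  .#.|.  b2=0 t=1,i=0
  ..#|#  b1=1 t=0,i=0
  ...|.  b0=0 t=0,i=8
  bits 01010010 = 82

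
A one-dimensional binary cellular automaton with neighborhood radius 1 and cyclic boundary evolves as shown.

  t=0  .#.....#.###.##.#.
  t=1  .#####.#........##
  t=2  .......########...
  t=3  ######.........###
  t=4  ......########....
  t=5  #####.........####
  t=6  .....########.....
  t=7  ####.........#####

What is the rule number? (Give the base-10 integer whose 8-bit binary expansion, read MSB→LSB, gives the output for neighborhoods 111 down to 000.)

  ###|.  b7=0 t=0,i=10
  ##.|.  b6=0 t=0,i=11
  #.#|.  b5=0 t=0,i=8
  #..|#  b4=1 t=0,i=2
  .##|.  b3=0 t=0,i=9
  .#.|#  b2=1 t=0,i=1
  ..#|.  b1=0 t=0,i=0
  ...|#  b0=1 t=0,i=3
  bits 00010101 = 21

21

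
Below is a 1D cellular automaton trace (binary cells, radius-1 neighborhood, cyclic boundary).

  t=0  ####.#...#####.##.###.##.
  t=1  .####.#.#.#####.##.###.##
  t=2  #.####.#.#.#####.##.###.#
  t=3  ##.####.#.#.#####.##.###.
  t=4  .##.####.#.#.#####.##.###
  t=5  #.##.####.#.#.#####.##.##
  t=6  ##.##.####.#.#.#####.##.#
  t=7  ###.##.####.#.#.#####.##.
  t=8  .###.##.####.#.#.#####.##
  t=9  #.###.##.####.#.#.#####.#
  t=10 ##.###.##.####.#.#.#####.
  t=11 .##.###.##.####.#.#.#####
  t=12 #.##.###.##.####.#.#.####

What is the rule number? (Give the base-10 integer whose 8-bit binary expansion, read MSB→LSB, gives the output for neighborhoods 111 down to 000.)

  ### -> #   bit 7 = 1  t=0,i=1
  ##. -> #   bit 6 = 1  t=0,i=3
  #.# -> #   bit 5 = 1  t=0,i=4
  #.. -> #   bit 4 = 1  t=0,i=6
  .## -> .   bit 3 = 0  t=0,i=0
  .#. -> .   bit 2 = 0  t=0,i=5
  ..# -> #   bit 1 = 1  t=0,i=8
  ... -> .   bit 0 = 0  t=0,i=7
  bits 11110010 = 242

242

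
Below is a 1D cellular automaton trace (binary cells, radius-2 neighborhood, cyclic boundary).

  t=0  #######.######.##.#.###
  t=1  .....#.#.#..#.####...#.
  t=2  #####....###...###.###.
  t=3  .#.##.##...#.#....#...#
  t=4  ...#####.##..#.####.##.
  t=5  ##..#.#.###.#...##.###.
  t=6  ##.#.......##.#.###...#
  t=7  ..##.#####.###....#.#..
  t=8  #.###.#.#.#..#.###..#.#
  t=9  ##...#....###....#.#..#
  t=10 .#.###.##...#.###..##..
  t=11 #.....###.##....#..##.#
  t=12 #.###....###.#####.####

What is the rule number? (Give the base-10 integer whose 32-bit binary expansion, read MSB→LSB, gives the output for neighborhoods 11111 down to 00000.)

  ##### -> .   bit 31 = 0  t=0,i=0
  ####. -> #   bit 30 = 1  t=0,i=5
  ###.# -> .   bit 29 = 0  t=0,i=6
  ###.. -> #   bit 28 = 1  t=1,i=17
  ##.## -> #   bit 27 = 1  t=0,i=7
  ##.#. -> #   bit 26 = 1  t=0,i=17
  ##..# -> .   bit 25 = 0  t=4,i=11
  ##... -> .   bit 24 = 0  t=1,i=18
  #.### -> .   bit 23 = 0  t=0,i=8
  #.##. -> #   bit 22 = 1  t=0,i=15
  #.#.# -> .   bit 21 = 0  t=0,i=18
  #.#.. -> #   bit 20 = 1  t=1,i=9
  #..## -> .   bit 19 = 0  t=9,i=21
  #..#. -> #   bit 18 = 1  t=1,i=11
  #...# -> #   bit 17 = 1  t=1,i=19
  #.... -> #   bit 16 = 1  t=1,i=0
  .#### -> #   bit 15 = 1  t=0,i=9
  .###. -> .   bit 14 = 0  t=2,i=10
  .##.# -> #   bit 13 = 1  t=0,i=16
  .##.. -> #   bit 12 = 1  t=3,i=7
  .#.## -> .   bit 11 = 0  t=0,i=19
  .#.#. -> .   bit 10 = 0  t=1,i=6
  .#..# -> #   bit 9 = 1  t=1,i=10
  .#... -> .   bit 8 = 0  t=1,i=22
  ..### -> .   bit 7 = 0  t=2,i=9
  ..##. -> #   bit 6 = 1  t=5,i=16
  ..#.# -> .   bit 5 = 0  t=1,i=5
  ..#.. -> #   bit 4 = 1  t=1,i=21
  ...## -> .   bit 3 = 0  t=2,i=8
  ...#. -> #   bit 2 = 1  t=1,i=4
  ....# -> #   bit 1 = 1  t=1,i=3
  ..... -> #   bit 0 = 1  t=1,i=1
  bits 01011100010101111011001001010111 = 1549251159

1549251159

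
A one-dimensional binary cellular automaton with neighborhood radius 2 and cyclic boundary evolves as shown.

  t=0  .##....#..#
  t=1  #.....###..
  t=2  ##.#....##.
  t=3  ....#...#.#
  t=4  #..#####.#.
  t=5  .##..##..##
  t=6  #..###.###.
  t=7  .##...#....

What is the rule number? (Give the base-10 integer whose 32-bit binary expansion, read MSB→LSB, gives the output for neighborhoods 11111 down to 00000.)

  [31] ##### => #  t=4,i=5
  [30] ####. => #  t=4,i=6
  [29] ###.# => .  t=4,i=7
  [28] ###.. => #  t=1,i=8
  [27] ##.## => #  t=2,i=10
  [26] ##.#. => .  t=2,i=2
  [25] ##..# => #  t=1,i=9
  [24] ##... => .  t=0,i=3
  [23] #.### => .  t=6,i=7
  [22] #.##. => .  t=0,i=1
  [21] #.#.# => #  t=4,i=9
  [20] #.#.. => .  t=2,i=3
  [19] #..## => #  t=4,i=2
  [18] #..#. => .  t=0,i=9
  [17] #...# => #  t=3,i=6
  [16] #.... => .  t=0,i=4
  [15] .#### => .  t=4,i=4
  [14] .###. => .  t=1,i=7
  [13] .##.# => .  t=2,i=1
  [12] .##.. => .  t=0,i=2
  [11] .#.## => #  t=0,i=0
  [10] .#.#. => #  t=3,i=9
  [9] .#..# => #  t=0,i=8
  [8] .#... => #  t=1,i=1
  [7] ..### => .  t=1,i=6
  [6] ..##. => #  t=2,i=8
  [5] ..#.# => .  t=0,i=10
  [4] ..#.. => #  t=0,i=7
  [3] ...## => .  t=1,i=5
  [2] ...#. => #  t=0,i=6
  [1] ....# => .  t=0,i=5
  [0] ..... => #  t=1,i=3
  bits 11011010001010100000111101010101 = 3660189525

3660189525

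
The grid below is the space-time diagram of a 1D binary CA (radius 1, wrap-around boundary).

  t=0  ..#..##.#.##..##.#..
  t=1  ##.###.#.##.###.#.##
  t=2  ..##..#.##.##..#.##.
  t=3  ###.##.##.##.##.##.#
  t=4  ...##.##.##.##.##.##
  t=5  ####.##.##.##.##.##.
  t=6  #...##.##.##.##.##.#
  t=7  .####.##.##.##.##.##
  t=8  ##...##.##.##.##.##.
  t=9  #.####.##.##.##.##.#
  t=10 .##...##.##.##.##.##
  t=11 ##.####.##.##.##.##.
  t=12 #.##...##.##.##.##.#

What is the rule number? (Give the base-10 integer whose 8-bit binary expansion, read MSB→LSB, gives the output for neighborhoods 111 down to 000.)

  [7] ### => .  t=1,i=0
  [6] ##. => .  t=0,i=6
  [5] #.# => #  t=0,i=7
  [4] #.. => #  t=0,i=3
  [3] .## => #  t=0,i=5
  [2] .#. => .  t=0,i=2
  [1] ..# => #  t=0,i=1
  [0] ... => #  t=0,i=0
  bits 00111011 = 59

59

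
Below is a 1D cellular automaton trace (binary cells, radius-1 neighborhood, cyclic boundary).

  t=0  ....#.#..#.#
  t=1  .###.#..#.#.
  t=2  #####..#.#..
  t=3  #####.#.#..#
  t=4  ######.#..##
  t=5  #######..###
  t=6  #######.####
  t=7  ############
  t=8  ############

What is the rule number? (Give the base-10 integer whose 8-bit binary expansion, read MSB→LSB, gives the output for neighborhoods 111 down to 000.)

  ###|#  b7=1 t=1,i=2
  ##.|#  b6=1 t=1,i=3
  #.#|#  b5=1 t=0,i=5
  #..|.  b4=0 t=0,i=0
  .##|#  b3=1 t=1,i=1
  .#.|.  b2=0 t=0,i=4
  ..#|#  b1=1 t=0,i=3
  ...|#  b0=1 t=0,i=1
  bits 11101011 = 235

235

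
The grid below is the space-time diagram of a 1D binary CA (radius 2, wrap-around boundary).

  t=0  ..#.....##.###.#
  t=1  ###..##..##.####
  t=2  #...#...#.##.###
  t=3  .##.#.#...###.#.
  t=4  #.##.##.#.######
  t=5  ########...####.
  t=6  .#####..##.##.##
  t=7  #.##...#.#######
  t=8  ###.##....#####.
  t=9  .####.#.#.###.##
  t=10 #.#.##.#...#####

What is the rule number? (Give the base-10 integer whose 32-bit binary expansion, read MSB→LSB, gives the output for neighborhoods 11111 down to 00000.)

  #####|#  b31=1 t=1,i=0
  ####.|.  b30=0 t=1,i=1
  ###.#|#  b29=1 t=0,i=13
  ###..|.  b28=0 t=1,i=2
  ##.##|#  b27=1 t=0,i=10
  ##.#.|#  b26=1 t=0,i=14
  ##..#|.  b25=0 t=1,i=3
  ##...|#  b24=1 t=2,i=1
  #.###|.  b23=0 t=0,i=11
  #.##.|#  b22=1 t=2,i=10
  #.#.#|.  b21=0 t=3,i=4
  #.#..|#  b20=1 t=0,i=15
  #..##|#  b19=1 t=1,i=4
  #..#.|#  b18=1 t=0,i=1
  #...#|#  b17=1 t=2,i=2
  #....|.  b16=0 t=0,i=4
  .####|#  b15=1 t=1,i=13
  .###.|#  b14=1 t=0,i=12
  .##.#|#  b13=1 t=0,i=9
  .##..|.  b12=0 t=1,i=6
  .#.##|.  b11=0 t=2,i=9
  .#.#.|#  b10=1 t=3,i=5
  .#..#|#  b9=1 t=0,i=0
  .#...|.  b8=0 t=0,i=3
  ..###|#  b7=1 t=3,i=10
  ..##.|.  b6=0 t=0,i=8
  ..#.#|.  b5=0 t=2,i=8
  ..#..|#  b4=1 t=0,i=2
  ...##|.  b3=0 t=0,i=7
  ...#.|.  b2=0 t=2,i=3
  ....#|#  b1=1 t=0,i=6
  .....|#  b0=1 t=0,i=5
  bits 10101101010111101110011010010011 = 2908677779

2908677779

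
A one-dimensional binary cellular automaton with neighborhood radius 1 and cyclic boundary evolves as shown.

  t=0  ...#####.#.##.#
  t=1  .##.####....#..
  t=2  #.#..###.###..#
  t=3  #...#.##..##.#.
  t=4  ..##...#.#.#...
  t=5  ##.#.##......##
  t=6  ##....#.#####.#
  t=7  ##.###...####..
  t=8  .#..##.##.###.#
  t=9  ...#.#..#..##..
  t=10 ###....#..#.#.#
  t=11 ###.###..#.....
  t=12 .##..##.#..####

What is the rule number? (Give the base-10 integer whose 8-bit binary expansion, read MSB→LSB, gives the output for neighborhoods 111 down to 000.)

195

  ###|#  b7=1 t=0,i=4
  ##.|#  b6=1 t=0,i=7
  #.#|.  b5=0 t=0,i=8
  #..|.  b4=0 t=0,i=0
  .##|.  b3=0 t=0,i=3
  .#.|.  b2=0 t=0,i=9
  ..#|#  b1=1 t=0,i=2
  ...|#  b0=1 t=0,i=1
  bits 11000011 = 195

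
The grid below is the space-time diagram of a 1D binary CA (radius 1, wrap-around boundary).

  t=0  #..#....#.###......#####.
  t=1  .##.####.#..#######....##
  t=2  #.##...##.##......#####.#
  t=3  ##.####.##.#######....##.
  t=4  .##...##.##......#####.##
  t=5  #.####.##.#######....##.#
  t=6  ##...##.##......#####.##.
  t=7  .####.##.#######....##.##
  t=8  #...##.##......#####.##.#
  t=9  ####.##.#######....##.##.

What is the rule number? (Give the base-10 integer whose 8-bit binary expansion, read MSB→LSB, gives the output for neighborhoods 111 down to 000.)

115

  nb ###: next=.  (t=0,i=11, bit7=0)
  nb ##.: next=#  (t=0,i=12, bit6=1)
  nb #.#: next=#  (t=0,i=9, bit5=1)
  nb #..: next=#  (t=0,i=1, bit4=1)
  nb .##: next=.  (t=0,i=10, bit3=0)
  nb .#.: next=.  (t=0,i=0, bit2=0)
  nb ..#: next=#  (t=0,i=2, bit1=1)
  nb ...: next=#  (t=0,i=5, bit0=1)
  bits 01110011 = 115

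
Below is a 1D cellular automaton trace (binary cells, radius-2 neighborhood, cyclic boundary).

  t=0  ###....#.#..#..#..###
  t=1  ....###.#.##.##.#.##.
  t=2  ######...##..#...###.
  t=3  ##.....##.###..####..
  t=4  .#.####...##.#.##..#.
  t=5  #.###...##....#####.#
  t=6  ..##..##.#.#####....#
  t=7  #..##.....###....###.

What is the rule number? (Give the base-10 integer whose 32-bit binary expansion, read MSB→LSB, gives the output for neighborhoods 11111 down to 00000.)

46653071

  nb #####: next=.  (t=0,i=0, bit31=0)
  nb ####.: next=.  (t=0,i=1, bit30=0)
  nb ###.#: next=.  (t=1,i=6, bit29=0)
  nb ###..: next=.  (t=0,i=2, bit28=0)
  nb ##.##: next=.  (t=1,i=12, bit27=0)
  nb ##.#.: next=.  (t=1,i=7, bit26=0)
  nb ##..#: next=#  (t=2,i=11, bit25=1)
  nb ##...: next=.  (t=0,i=3, bit24=0)
  nb #.###: next=#  (t=2,i=0, bit23=1)
  nb #.##.: next=#  (t=1,i=10, bit22=1)
  nb #.#.#: next=.  (t=1,i=8, bit21=0)
  nb #.#..: next=.  (t=0,i=9, bit20=0)
  nb #..##: next=.  (t=0,i=17, bit19=0)
  nb #..#.: next=#  (t=0,i=11, bit18=1)
  nb #...#: next=#  (t=2,i=7, bit17=1)
  nb #....: next=#  (t=0,i=4, bit16=1)
  nb .####: next=#  (t=0,i=19, bit15=1)
  nb .###.: next=#  (t=1,i=5, bit14=1)
  nb .##.#: next=.  (t=1,i=11, bit13=0)
  nb .##..: next=#  (t=1,i=19, bit12=1)
  nb .#.##: next=#  (t=1,i=9, bit11=1)
  nb .#.#.: next=#  (t=0,i=8, bit10=1)
  nb .#..#: next=#  (t=0,i=10, bit9=1)
  nb .#...: next=.  (t=2,i=14, bit8=0)
  nb ..###: next=#  (t=0,i=18, bit7=1)
  nb ..##.: next=.  (t=2,i=9, bit6=0)
  nb ..#.#: next=.  (t=0,i=7, bit5=0)
  nb ..#..: next=.  (t=0,i=12, bit4=0)
  nb ...##: next=#  (t=1,i=3, bit3=1)
  nb ...#.: next=#  (t=0,i=6, bit2=1)
  nb ....#: next=#  (t=0,i=5, bit1=1)
  nb .....: next=#  (t=1,i=1, bit0=1)
  bits 00000010110001111101111010001111 = 46653071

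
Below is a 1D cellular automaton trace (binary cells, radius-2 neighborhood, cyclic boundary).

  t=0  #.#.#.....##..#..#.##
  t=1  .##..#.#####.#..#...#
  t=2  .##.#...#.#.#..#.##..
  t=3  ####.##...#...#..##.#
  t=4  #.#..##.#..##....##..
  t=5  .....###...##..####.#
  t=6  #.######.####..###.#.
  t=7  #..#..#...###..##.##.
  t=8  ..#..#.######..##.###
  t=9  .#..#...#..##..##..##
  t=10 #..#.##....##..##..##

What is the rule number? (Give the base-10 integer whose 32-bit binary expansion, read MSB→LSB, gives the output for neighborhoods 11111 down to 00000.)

  [31] ##### => .  t=1,i=9
  [30] ####. => #  t=1,i=10
  [29] ###.# => .  t=0,i=0
  [28] ###.. => #  t=5,i=7
  [27] ##.## => .  t=3,i=4
  [26] ##.#. => #  t=0,i=1
  [25] ##..# => .  t=0,i=12
  [24] ##... => .  t=2,i=19
  [23] #.### => .  t=0,i=19
  [22] #.##. => #  t=1,i=1
  [21] #.#.# => #  t=0,i=2
  [20] #.#.. => .  t=0,i=4
  [19] #..## => .  t=3,i=16
  [18] #..#. => #  t=0,i=13
  [17] #...# => #  t=1,i=18
  [16] #.... => .  t=0,i=6
  [15] .#### => #  t=1,i=8
  [14] .###. => #  t=0,i=20
  [13] .##.# => #  t=2,i=2
  [12] .##.. => #  t=0,i=11
  [11] .#.## => .  t=0,i=18
  [10] .#.#. => .  t=0,i=3
  [9] .#..# => .  t=0,i=15
  [8] .#... => #  t=0,i=5
  [7] ..### => #  t=5,i=5
  [6] ..##. => #  t=0,i=10
  [5] ..#.# => .  t=0,i=17
  [4] ..#.. => .  t=0,i=14
  [3] ...## => #  t=0,i=9
  [2] ...#. => .  t=1,i=19
  [1] ....# => #  t=0,i=8
  [0] ..... => #  t=0,i=7
  bits 01010100011001101111000111001011 = 1416032715

1416032715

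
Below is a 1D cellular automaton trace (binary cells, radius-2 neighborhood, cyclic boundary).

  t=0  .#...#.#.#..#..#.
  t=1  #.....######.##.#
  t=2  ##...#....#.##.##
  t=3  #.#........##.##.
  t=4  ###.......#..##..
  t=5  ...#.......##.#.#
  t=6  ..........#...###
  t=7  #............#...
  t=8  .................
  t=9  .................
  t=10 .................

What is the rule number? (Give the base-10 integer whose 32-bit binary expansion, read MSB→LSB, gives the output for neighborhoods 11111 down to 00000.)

1241259528

  #####|.  b31=0 t=1,i=8
  ####.|#  b30=1 t=1,i=10
  ###.#|.  b29=0 t=1,i=11
  ###..|.  b28=0 t=2,i=1
  ##.##|#  b27=1 t=1,i=12
  ##.#.|.  b26=0 t=3,i=16
  ##..#|.  b25=0 t=4,i=15
  ##...|#  b24=1 t=1,i=1
  #.###|#  b23=1 t=2,i=15
  #.##.|#  b22=1 t=1,i=13
  #.#.#|#  b21=1 t=0,i=7
  #.#..|#  b20=1 t=0,i=9
  #..##|#  b19=1 t=4,i=12
  #..#.|#  b18=1 t=0,i=0
  #...#|.  b17=0 t=0,i=3
  #....|.  b16=0 t=1,i=2
  .####|.  b15=0 t=1,i=7
  .###.|.  b14=0 t=4,i=1
  .##.#|.  b13=0 t=1,i=14
  .##..|#  b12=1 t=1,i=0
  .#.##|#  b11=1 t=2,i=11
  .#.#.|#  b10=1 t=0,i=6
  .#..#|#  b9=1 t=0,i=10
  .#...|.  b8=0 t=0,i=2
  ..###|.  b7=0 t=1,i=6
  ..##.|.  b6=0 t=3,i=11
  ..#.#|.  b5=0 t=0,i=5
  ..#..|.  b4=0 t=0,i=1
  ...##|#  b3=1 t=1,i=5
  ...#.|.  b2=0 t=0,i=4
  ....#|.  b1=0 t=1,i=4
  .....|.  b0=0 t=1,i=3
  bits 01001001111111000001111000001000 = 1241259528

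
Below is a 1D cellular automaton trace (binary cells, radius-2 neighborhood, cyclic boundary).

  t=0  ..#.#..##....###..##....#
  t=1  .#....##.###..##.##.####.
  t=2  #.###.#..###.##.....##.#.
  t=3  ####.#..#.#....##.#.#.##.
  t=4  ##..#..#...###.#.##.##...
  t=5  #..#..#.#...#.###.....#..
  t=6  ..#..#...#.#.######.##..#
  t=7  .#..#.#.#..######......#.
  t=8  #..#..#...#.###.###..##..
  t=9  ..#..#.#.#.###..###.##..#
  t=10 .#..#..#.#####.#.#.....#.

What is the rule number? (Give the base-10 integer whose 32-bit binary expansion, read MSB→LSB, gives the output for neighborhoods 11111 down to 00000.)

  #####|#  b31=1 t=6,i=15
  ####.|.  b30=0 t=1,i=22
  ###.#|.  b29=0 t=2,i=4
  ###..|#  b28=1 t=0,i=15
  ##.##|.  b27=0 t=1,i=8
  ##.#.|#  b26=1 t=2,i=5
  ##..#|.  b25=0 t=0,i=16
  ##...|#  b24=1 t=0,i=9
  #.###|#  b23=1 t=1,i=9
  #.##.|.  b22=0 t=1,i=17
  #.#.#|#  b21=1 t=2,i=0
  #.#..|.  b20=0 t=0,i=4
  #..##|#  b19=1 t=0,i=6
  #..#.|#  b18=1 t=0,i=1
  #...#|.  b17=0 t=4,i=9
  #....|#  b16=1 t=0,i=10
  .####|#  b15=1 t=1,i=21
  .###.|#  b14=1 t=0,i=14
  .##.#|.  b13=0 t=1,i=7
  .##..|.  b12=0 t=0,i=8
  .#.##|#  b11=1 t=2,i=1
  .#.#.|.  b10=0 t=0,i=3
  .#..#|.  b9=0 t=0,i=0
  .#...|#  b8=1 t=1,i=2
  ..###|.  b7=0 t=0,i=13
  ..##.|#  b6=1 t=0,i=7
  ..#.#|.  b5=0 t=0,i=2
  ..#..|.  b4=0 t=0,i=24
  ...##|.  b3=0 t=0,i=12
  ...#.|#  b2=1 t=0,i=23
  ....#|#  b1=1 t=0,i=11
  .....|.  b0=0 t=2,i=17
  bits 10010101101011011100100101000110 = 2511194438

2511194438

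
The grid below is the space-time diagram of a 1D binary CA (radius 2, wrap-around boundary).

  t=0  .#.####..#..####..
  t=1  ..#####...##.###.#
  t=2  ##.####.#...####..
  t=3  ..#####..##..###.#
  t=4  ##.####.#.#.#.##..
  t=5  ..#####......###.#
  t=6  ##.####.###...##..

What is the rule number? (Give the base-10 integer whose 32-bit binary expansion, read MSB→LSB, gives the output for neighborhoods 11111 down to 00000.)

4174109441

  [31] ##### => #  t=1,i=4
  [30] ####. => #  t=0,i=5
  [29] ###.# => #  t=1,i=15
  [28] ###.. => #  t=0,i=6
  [27] ##.## => #  t=1,i=12
  [26] ##.#. => .  t=1,i=16
  [25] ##..# => .  t=0,i=7
  [24] ##... => .  t=0,i=16
  [23] #.### => #  t=0,i=3
  [22] #.##. => #  t=4,i=14
  [21] #.#.# => .  t=4,i=8
  [20] #.#.. => .  t=1,i=17
  [19] #..## => #  t=0,i=11
  [18] #..#. => .  t=0,i=8
  [17] #...# => #  t=0,i=17
  [16] #.... => #  t=5,i=8
  [15] .#### => #  t=0,i=4
  [14] .###. => #  t=1,i=14
  [13] .##.# => .  t=1,i=11
  [12] .##.. => #  t=3,i=10
  [11] .#.## => #  t=0,i=2
  [10] .#.#. => .  t=4,i=9
  [9] .#..# => #  t=0,i=10
  [8] .#... => #  t=2,i=9
  [7] ..### => .  t=0,i=12
  [6] ..##. => .  t=1,i=10
  [5] ..#.# => .  t=0,i=1
  [4] ..#.. => .  t=0,i=9
  [3] ...## => .  t=1,i=9
  [2] ...#. => .  t=0,i=0
  [1] ....# => .  t=5,i=11
  [0] ..... => #  t=5,i=9
  bits 11111000110010111101101100000001 = 4174109441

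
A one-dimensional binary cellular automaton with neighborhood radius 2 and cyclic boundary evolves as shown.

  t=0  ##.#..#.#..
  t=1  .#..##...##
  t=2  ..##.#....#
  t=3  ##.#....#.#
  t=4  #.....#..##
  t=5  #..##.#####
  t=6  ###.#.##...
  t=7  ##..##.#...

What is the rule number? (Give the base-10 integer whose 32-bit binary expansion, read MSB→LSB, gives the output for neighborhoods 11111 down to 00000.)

  #####|.  b31=0 t=5,i=8
  ####.|.  b30=0 t=5,i=10
  ###.#|.  b29=0 t=3,i=1
  ###..|#  b28=1 t=4,i=0
  ##.##|.  b27=0 t=5,i=5
  ##.#.|.  b26=0 t=0,i=2
  ##..#|#  b25=1 t=5,i=1
  ##...|.  b24=0 t=1,i=6
  #.###|#  b23=1 t=3,i=10
  #.##.|.  b22=0 t=6,i=6
  #.#.#|#  b21=1 t=6,i=4
  #.#..|.  b20=0 t=0,i=3
  #..##|#  b19=1 t=0,i=10
  #..#.|#  b18=1 t=0,i=5
  #...#|.  b17=0 t=1,i=7
  #....|.  b16=0 t=2,i=7
  .####|#  b15=1 t=5,i=7
  .###.|#  b14=1 t=3,i=0
  .##.#|#  b13=1 t=0,i=1
  .##..|#  b12=1 t=1,i=5
  .#.##|#  b11=1 t=3,i=9
  .#.#.|.  b10=0 t=0,i=7
  .#..#|#  b9=1 t=0,i=4
  .#...|.  b8=0 t=2,i=6
  ..###|#  b7=1 t=4,i=9
  ..##.|.  b6=0 t=0,i=0
  ..#.#|.  b5=0 t=0,i=6
  ..#..|#  b4=1 t=2,i=10
  ...##|.  b3=0 t=1,i=8
  ...#.|.  b2=0 t=2,i=9
  ....#|#  b1=1 t=2,i=8
  .....|#  b0=1 t=4,i=3
  bits 00010010101011001111101010010011 = 313326227

313326227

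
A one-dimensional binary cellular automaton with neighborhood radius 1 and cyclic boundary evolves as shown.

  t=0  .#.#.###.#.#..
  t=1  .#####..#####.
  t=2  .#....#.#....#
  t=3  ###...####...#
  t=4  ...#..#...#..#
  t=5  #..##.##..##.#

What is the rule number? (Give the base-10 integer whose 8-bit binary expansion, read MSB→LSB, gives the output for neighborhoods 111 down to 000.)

60

  nb ###: next=.  (t=0,i=6, bit7=0)
  nb ##.: next=.  (t=0,i=7, bit6=0)
  nb #.#: next=#  (t=0,i=2, bit5=1)
  nb #..: next=#  (t=0,i=12, bit4=1)
  nb .##: next=#  (t=0,i=5, bit3=1)
  nb .#.: next=#  (t=0,i=1, bit2=1)
  nb ..#: next=.  (t=0,i=0, bit1=0)
  nb ...: next=.  (t=0,i=13, bit0=0)
  bits 00111100 = 60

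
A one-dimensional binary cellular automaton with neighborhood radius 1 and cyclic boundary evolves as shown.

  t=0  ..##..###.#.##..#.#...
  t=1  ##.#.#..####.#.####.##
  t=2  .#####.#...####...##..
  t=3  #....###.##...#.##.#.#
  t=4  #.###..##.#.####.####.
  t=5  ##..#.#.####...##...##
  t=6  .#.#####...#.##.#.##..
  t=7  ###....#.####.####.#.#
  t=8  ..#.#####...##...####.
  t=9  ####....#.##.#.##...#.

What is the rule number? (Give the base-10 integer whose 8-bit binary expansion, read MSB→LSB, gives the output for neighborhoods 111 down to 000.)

103

  nb ###: next=.  (t=0,i=7, bit7=0)
  nb ##.: next=#  (t=0,i=3, bit6=1)
  nb #.#: next=#  (t=0,i=9, bit5=1)
  nb #..: next=.  (t=0,i=4, bit4=0)
  nb .##: next=.  (t=0,i=2, bit3=0)
  nb .#.: next=#  (t=0,i=10, bit2=1)
  nb ..#: next=#  (t=0,i=1, bit1=1)
  nb ...: next=#  (t=0,i=0, bit0=1)
  bits 01100111 = 103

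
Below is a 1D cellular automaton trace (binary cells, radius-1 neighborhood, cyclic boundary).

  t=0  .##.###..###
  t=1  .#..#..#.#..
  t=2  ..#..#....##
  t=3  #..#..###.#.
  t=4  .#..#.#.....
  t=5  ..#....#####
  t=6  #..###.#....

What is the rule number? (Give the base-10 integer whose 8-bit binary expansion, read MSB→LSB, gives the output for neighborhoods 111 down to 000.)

25

  [7] ### => .  t=0,i=5
  [6] ##. => .  t=0,i=2
  [5] #.# => .  t=0,i=0
  [4] #.. => #  t=0,i=7
  [3] .## => #  t=0,i=1
  [2] .#. => .  t=1,i=1
  [1] ..# => .  t=0,i=8
  [0] ... => #  t=1,i=11
  bits 00011001 = 25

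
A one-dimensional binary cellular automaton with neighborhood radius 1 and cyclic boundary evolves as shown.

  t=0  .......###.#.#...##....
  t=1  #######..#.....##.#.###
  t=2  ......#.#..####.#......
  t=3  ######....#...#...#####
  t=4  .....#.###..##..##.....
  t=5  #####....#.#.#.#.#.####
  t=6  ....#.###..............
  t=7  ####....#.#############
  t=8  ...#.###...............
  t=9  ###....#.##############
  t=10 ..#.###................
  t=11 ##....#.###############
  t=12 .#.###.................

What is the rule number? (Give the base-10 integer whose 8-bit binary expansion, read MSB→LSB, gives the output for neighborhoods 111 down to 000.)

  nb ###: next=.  (t=0,i=8, bit7=0)
  nb ##.: next=#  (t=0,i=9, bit6=1)
  nb #.#: next=.  (t=0,i=10, bit5=0)
  nb #..: next=.  (t=0,i=14, bit4=0)
  nb .##: next=.  (t=0,i=7, bit3=0)
  nb .#.: next=.  (t=0,i=11, bit2=0)
  nb ..#: next=#  (t=0,i=6, bit1=1)
  nb ...: next=#  (t=0,i=0, bit0=1)
  bits 01000011 = 67

67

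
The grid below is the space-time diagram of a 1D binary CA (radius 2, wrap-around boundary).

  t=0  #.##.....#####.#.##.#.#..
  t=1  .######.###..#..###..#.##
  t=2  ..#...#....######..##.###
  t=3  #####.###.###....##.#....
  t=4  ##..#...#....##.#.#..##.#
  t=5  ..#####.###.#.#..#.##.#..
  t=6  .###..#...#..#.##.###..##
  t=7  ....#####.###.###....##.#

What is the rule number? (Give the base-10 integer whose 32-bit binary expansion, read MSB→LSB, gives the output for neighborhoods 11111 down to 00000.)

592428953

  [31] ##### => .  t=0,i=11
  [30] ####. => .  t=0,i=12
  [29] ###.# => #  t=0,i=13
  [28] ###.. => .  t=1,i=10
  [27] ##.## => .  t=1,i=0
  [26] ##.#. => .  t=0,i=14
  [25] ##..# => #  t=1,i=11
  [24] ##... => #  t=0,i=4
  [23] #.### => .  t=1,i=1
  [22] #.##. => #  t=0,i=2
  [21] #.#.# => .  t=0,i=15
  [20] #.#.. => .  t=0,i=22
  [19] #..## => #  t=1,i=15
  [18] #..#. => #  t=0,i=24
  [17] #...# => #  t=2,i=4
  [16] #.... => #  t=0,i=5
  [15] .#### => #  t=0,i=10
  [14] .###. => .  t=1,i=9
  [13] .##.# => #  t=0,i=18
  [12] .##.. => #  t=0,i=3
  [11] .#.## => #  t=0,i=1
  [10] .#.#. => #  t=0,i=21
  [9] .#..# => #  t=0,i=23
  [8] .#... => #  t=2,i=3
  [7] ..### => #  t=0,i=9
  [6] ..##. => .  t=2,i=19
  [5] ..#.# => .  t=0,i=0
  [4] ..#.. => #  t=1,i=13
  [3] ...## => #  t=0,i=8
  [2] ...#. => .  t=2,i=5
  [1] ....# => .  t=0,i=7
  [0] ..... => #  t=0,i=6
  bits 00100011010011111011111110011001 = 592428953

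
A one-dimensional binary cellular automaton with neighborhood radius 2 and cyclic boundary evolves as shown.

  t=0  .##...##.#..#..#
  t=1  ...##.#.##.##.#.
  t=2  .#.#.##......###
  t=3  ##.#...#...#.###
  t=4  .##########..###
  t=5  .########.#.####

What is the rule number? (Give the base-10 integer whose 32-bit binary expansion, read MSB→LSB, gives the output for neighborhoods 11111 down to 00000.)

3049177558

  ##### -> #   bit 31 = 1  t=3,i=15
  ####. -> .   bit 30 = 0  t=3,i=0
  ###.# -> #   bit 29 = 1  t=2,i=15
  ###.. -> #   bit 28 = 1  t=4,i=10
  ##.## -> .   bit 27 = 0  t=1,i=10
  ##.#. -> #   bit 26 = 1  t=0,i=8
  ##..# -> .   bit 25 = 0  t=4,i=11
  ##... -> #   bit 24 = 1  t=0,i=3
  #.### -> #   bit 23 = 1  t=3,i=13
  #.##. -> .   bit 22 = 0  t=0,i=1
  #.#.# -> #   bit 21 = 1  t=1,i=6
  #.#.. -> #   bit 20 = 1  t=0,i=9
  #..## -> #   bit 19 = 1  t=4,i=12
  #..#. -> #   bit 18 = 1  t=0,i=11
  #...# -> #   bit 17 = 1  t=0,i=4
  #.... -> .   bit 16 = 0  t=1,i=0
  .#### -> #   bit 15 = 1  t=3,i=14
  .###. -> #   bit 14 = 1  t=2,i=14
  .##.# -> .   bit 13 = 0  t=0,i=7
  .##.. -> .   bit 12 = 0  t=0,i=2
  .#.## -> .   bit 11 = 0  t=0,i=0
  .#.#. -> .   bit 10 = 0  t=2,i=2
  .#..# -> .   bit 9 = 0  t=0,i=10
  .#... -> #   bit 8 = 1  t=1,i=15
  ..### -> #   bit 7 = 1  t=2,i=13
  ..##. -> #   bit 6 = 1  t=0,i=6
  ..#.# -> .   bit 5 = 0  t=0,i=15
  ..#.. -> #   bit 4 = 1  t=0,i=12
  ...## -> .   bit 3 = 0  t=0,i=5
  ...#. -> #   bit 2 = 1  t=3,i=6
  ....# -> #   bit 1 = 1  t=1,i=1
  ..... -> .   bit 0 = 0  t=2,i=9
  bits 10110101101111101100000111010110 = 3049177558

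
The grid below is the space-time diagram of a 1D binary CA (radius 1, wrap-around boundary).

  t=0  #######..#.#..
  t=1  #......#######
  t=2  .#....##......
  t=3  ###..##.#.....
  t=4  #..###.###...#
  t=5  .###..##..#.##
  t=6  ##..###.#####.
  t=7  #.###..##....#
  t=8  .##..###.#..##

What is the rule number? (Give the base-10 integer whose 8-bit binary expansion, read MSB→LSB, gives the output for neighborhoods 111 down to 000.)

62

  [7] ### => .  t=0,i=1
  [6] ##. => .  t=0,i=6
  [5] #.# => #  t=0,i=10
  [4] #.. => #  t=0,i=7
  [3] .## => #  t=0,i=0
  [2] .#. => #  t=0,i=9
  [1] ..# => #  t=0,i=8
  [0] ... => .  t=1,i=2
  bits 00111110 = 62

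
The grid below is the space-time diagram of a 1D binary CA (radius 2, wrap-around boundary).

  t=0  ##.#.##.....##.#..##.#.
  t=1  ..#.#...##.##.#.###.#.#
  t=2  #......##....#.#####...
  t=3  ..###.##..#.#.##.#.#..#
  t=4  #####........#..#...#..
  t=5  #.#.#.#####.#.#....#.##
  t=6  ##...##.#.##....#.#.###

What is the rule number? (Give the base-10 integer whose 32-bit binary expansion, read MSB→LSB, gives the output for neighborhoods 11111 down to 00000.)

  nb #####: next=#  (t=2,i=17, bit31=1)
  nb ####.: next=.  (t=2,i=18, bit30=0)
  nb ###.#: next=#  (t=1,i=18, bit29=1)
  nb ###..: next=#  (t=2,i=19, bit28=1)
  nb ##.##: next=.  (t=1,i=10, bit27=0)
  nb ##.#.: next=#  (t=0,i=2, bit26=1)
  nb ##..#: next=.  (t=3,i=8, bit25=0)
  nb ##...: next=.  (t=0,i=7, bit24=0)
  nb #.###: next=#  (t=1,i=16, bit23=1)
  nb #.##.: next=.  (t=0,i=0, bit22=0)
  nb #.#.#: next=.  (t=0,i=3, bit21=0)
  nb #.#..: next=.  (t=0,i=15, bit20=0)
  nb #..##: next=#  (t=0,i=17, bit19=1)
  nb #..#.: next=.  (t=1,i=1, bit18=0)
  nb #...#: next=.  (t=1,i=6, bit17=0)
  nb #....: next=#  (t=0,i=8, bit16=1)
  nb .####: next=.  (t=2,i=16, bit15=0)
  nb .###.: next=#  (t=1,i=17, bit14=1)
  nb .##.#: next=.  (t=0,i=1, bit13=0)
  nb .##..: next=.  (t=0,i=6, bit12=0)
  nb .#.##: next=#  (t=0,i=4, bit11=1)
  nb .#.#.: next=.  (t=1,i=3, bit10=0)
  nb .#..#: next=#  (t=0,i=16, bit9=1)
  nb .#...: next=.  (t=1,i=5, bit8=0)
  nb ..###: next=#  (t=3,i=2, bit7=1)
  nb ..##.: next=#  (t=0,i=12, bit6=1)
  nb ..#.#: next=.  (t=1,i=2, bit5=0)
  nb ..#..: next=.  (t=2,i=0, bit4=0)
  nb ...##: next=#  (t=0,i=11, bit3=1)
  nb ...#.: next=#  (t=2,i=12, bit2=1)
  nb ....#: next=.  (t=0,i=10, bit1=0)
  nb .....: next=#  (t=0,i=9, bit0=1)
  bits 10110100100010010100101011001101 = 3028896461

3028896461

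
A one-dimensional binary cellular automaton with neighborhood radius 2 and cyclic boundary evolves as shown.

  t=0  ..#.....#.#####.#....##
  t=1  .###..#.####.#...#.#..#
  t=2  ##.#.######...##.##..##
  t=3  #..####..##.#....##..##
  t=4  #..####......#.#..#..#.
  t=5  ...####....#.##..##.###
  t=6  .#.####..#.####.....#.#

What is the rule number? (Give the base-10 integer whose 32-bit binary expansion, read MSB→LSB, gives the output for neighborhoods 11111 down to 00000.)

  ##### -> .   bit 31 = 0  t=0,i=12
  ####. -> #   bit 30 = 1  t=0,i=13
  ###.# -> .   bit 29 = 0  t=0,i=14
  ###.. -> #   bit 28 = 1  t=1,i=3
  ##.## -> .   bit 27 = 0  t=2,i=16
  ##.#. -> .   bit 26 = 0  t=0,i=15
  ##..# -> .   bit 25 = 0  t=0,i=0
  ##... -> .   bit 24 = 0  t=2,i=11
  #.### -> #   bit 23 = 1  t=0,i=10
  #.##. -> #   bit 22 = 1  t=2,i=17
  #.#.# -> #   bit 21 = 1  t=2,i=3
  #.#.. -> .   bit 20 = 0  t=0,i=16
  #..## -> .   bit 19 = 0  t=2,i=20
  #..#. -> #   bit 18 = 1  t=0,i=1
  #...# -> #   bit 17 = 1  t=1,i=15
  #.... -> .   bit 16 = 0  t=0,i=4
  .#### -> #   bit 15 = 1  t=0,i=11
  .###. -> .   bit 14 = 0  t=1,i=2
  .##.# -> .   bit 13 = 0  t=2,i=15
  .##.. -> #   bit 12 = 1  t=0,i=22
  .#.## -> #   bit 11 = 1  t=0,i=9
  .#.#. -> #   bit 10 = 1  t=1,i=18
  .#..# -> .   bit 9 = 0  t=1,i=20
  .#... -> #   bit 8 = 1  t=0,i=3
  ..### -> #   bit 7 = 1  t=2,i=21
  ..##. -> .   bit 6 = 0  t=0,i=21
  ..#.# -> #   bit 5 = 1  t=0,i=8
  ..#.. -> #   bit 4 = 1  t=0,i=2
  ...## -> .   bit 3 = 0  t=0,i=20
  ...#. -> .   bit 2 = 0  t=0,i=7
  ....# -> #   bit 1 = 1  t=0,i=6
  ..... -> .   bit 0 = 0  t=0,i=5
  bits 01010000111001101001110110110010 = 1357290930

1357290930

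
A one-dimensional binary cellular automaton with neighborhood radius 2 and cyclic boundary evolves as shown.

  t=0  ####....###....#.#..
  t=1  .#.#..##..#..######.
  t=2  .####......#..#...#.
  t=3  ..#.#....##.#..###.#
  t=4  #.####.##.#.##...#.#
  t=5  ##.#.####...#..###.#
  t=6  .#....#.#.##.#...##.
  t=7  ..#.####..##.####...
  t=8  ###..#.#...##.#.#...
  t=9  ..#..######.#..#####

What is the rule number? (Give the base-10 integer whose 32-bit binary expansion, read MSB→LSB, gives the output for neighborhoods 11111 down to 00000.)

944940846

  ##### -> .   bit 31 = 0  t=1,i=15
  ####. -> .   bit 30 = 0  t=0,i=2
  ###.# -> #   bit 29 = 1  t=3,i=17
  ###.. -> #   bit 28 = 1  t=0,i=3
  ##.## -> #   bit 27 = 1  t=4,i=1
  ##.#. -> .   bit 26 = 0  t=3,i=11
  ##..# -> .   bit 25 = 0  t=1,i=8
  ##... -> .   bit 24 = 0  t=0,i=4
  #.### -> .   bit 23 = 0  t=4,i=2
  #.##. -> #   bit 22 = 1  t=4,i=7
  #.#.# -> .   bit 21 = 0  t=4,i=10
  #.#.. -> #   bit 20 = 1  t=0,i=17
  #..## -> .   bit 19 = 0  t=0,i=19
  #..#. -> .   bit 18 = 0  t=1,i=0
  #...# -> #   bit 17 = 1  t=2,i=16
  #.... -> .   bit 16 = 0  t=0,i=5
  .#### -> #   bit 15 = 1  t=0,i=1
  .###. -> .   bit 14 = 0  t=0,i=9
  .##.# -> #   bit 13 = 1  t=3,i=10
  .##.. -> .   bit 12 = 0  t=1,i=7
  .#.## -> .   bit 11 = 0  t=4,i=11
  .#.#. -> #   bit 10 = 1  t=0,i=16
  .#..# -> #   bit 9 = 1  t=0,i=18
  .#... -> #   bit 8 = 1  t=2,i=15
  ..### -> .   bit 7 = 0  t=0,i=0
  ..##. -> .   bit 6 = 0  t=1,i=6
  ..#.# -> #   bit 5 = 1  t=0,i=15
  ..#.. -> .   bit 4 = 0  t=1,i=10
  ...## -> #   bit 3 = 1  t=0,i=7
  ...#. -> #   bit 2 = 1  t=0,i=14
  ....# -> #   bit 1 = 1  t=0,i=6
  ..... -> .   bit 0 = 0  t=2,i=7
  bits 00111000010100101010011100101110 = 944940846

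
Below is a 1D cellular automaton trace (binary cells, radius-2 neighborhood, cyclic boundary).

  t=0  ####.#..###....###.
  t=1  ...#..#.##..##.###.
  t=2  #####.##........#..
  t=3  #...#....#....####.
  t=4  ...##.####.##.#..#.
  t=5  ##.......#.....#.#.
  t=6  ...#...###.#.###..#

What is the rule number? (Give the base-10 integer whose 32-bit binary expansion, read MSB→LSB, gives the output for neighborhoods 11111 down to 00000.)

536955574

  #####|.  b31=0 t=2,i=2
  ####.|.  b30=0 t=0,i=2
  ###.#|#  b29=1 t=0,i=3
  ###..|.  b28=0 t=0,i=10
  ##.##|.  b27=0 t=0,i=18
  ##.#.|.  b26=0 t=0,i=4
  ##..#|.  b25=0 t=1,i=10
  ##...|.  b24=0 t=0,i=11
  #.###|.  b23=0 t=0,i=0
  #.##.|.  b22=0 t=1,i=8
  #.#.#|.  b21=0 t=5,i=17
  #.#..|.  b20=0 t=0,i=5
  #..##|.  b19=0 t=0,i=7
  #..#.|.  b18=0 t=1,i=5
  #...#|.  b17=0 t=3,i=2
  #....|#  b16=1 t=0,i=12
  .####|.  b15=0 t=0,i=1
  .###.|#  b14=1 t=0,i=9
  .##.#|.  b13=0 t=1,i=13
  .##..|.  b12=0 t=1,i=9
  .#.##|#  b11=1 t=1,i=7
  .#.#.|.  b10=0 t=5,i=16
  .#..#|#  b9=1 t=0,i=6
  .#...|.  b8=0 t=3,i=1
  ..###|#  b7=1 t=0,i=8
  ..##.|.  b6=0 t=1,i=12
  ..#.#|#  b5=1 t=1,i=6
  ..#..|#  b4=1 t=1,i=3
  ...##|.  b3=0 t=0,i=14
  ...#.|#  b2=1 t=1,i=2
  ....#|#  b1=1 t=0,i=13
  .....|.  b0=0 t=2,i=10
  bits 00100000000000010100101010110110 = 536955574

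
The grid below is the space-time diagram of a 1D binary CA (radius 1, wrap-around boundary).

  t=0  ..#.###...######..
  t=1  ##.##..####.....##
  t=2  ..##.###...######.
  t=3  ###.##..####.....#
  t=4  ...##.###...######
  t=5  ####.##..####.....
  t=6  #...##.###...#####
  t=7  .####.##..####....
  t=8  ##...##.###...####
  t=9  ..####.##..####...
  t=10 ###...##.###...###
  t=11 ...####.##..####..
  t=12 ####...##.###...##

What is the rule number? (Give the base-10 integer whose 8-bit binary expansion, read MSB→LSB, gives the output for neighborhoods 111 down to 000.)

  ### -> .   bit 7 = 0  t=0,i=5
  ##. -> .   bit 6 = 0  t=0,i=6
  #.# -> #   bit 5 = 1  t=0,i=3
  #.. -> #   bit 4 = 1  t=0,i=7
  .## -> #   bit 3 = 1  t=0,i=4
  .#. -> .   bit 2 = 0  t=0,i=2
  ..# -> #   bit 1 = 1  t=0,i=1
  ... -> #   bit 0 = 1  t=0,i=0
  bits 00111011 = 59

59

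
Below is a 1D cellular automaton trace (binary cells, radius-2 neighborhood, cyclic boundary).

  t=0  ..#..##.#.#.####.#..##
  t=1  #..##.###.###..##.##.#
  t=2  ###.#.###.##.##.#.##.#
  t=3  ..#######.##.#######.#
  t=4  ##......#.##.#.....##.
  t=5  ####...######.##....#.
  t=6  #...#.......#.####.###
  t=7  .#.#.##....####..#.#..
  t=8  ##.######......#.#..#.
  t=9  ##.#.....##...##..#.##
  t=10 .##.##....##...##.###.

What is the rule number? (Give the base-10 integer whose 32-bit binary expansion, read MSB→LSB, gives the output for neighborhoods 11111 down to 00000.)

669612836

  #####|.  b31=0 t=3,i=4
  ####.|.  b30=0 t=0,i=14
  ###.#|#  b29=1 t=0,i=15
  ###..|.  b28=0 t=1,i=12
  ##.##|.  b27=0 t=1,i=5
  ##.#.|#  b26=1 t=0,i=7
  ##..#|#  b25=1 t=0,i=0
  ##...|#  b24=1 t=4,i=2
  #.###|#  b23=1 t=0,i=12
  #.##.|#  b22=1 t=1,i=18
  #.#.#|#  b21=1 t=0,i=8
  #.#..|.  b20=0 t=0,i=17
  #..##|#  b19=1 t=0,i=4
  #..#.|.  b18=0 t=0,i=1
  #...#|.  b17=0 t=5,i=5
  #....|#  b16=1 t=4,i=3
  .####|.  b15=0 t=0,i=13
  .###.|#  b14=1 t=1,i=7
  .##.#|#  b13=1 t=0,i=6
  .##..|#  b12=1 t=0,i=21
  .#.##|#  b11=1 t=0,i=11
  .#.#.|.  b10=0 t=0,i=9
  .#..#|#  b9=1 t=0,i=3
  .#...|#  b8=1 t=4,i=14
  ..###|.  b7=0 t=3,i=2
  ..##.|.  b6=0 t=0,i=5
  ..#.#|#  b5=1 t=4,i=8
  ..#..|.  b4=0 t=0,i=2
  ...##|.  b3=0 t=4,i=18
  ...#.|#  b2=1 t=4,i=7
  ....#|.  b1=0 t=4,i=6
  .....|.  b0=0 t=4,i=4
  bits 00100111111010010111101100100100 = 669612836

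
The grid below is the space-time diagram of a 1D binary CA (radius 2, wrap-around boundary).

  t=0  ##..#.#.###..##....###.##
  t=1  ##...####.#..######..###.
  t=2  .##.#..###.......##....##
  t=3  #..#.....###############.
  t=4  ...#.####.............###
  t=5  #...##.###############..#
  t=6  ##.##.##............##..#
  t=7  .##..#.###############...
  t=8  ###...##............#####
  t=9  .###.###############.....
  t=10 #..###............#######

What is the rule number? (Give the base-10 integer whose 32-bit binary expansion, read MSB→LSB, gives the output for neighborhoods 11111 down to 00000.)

2107710555

  nb #####: next=.  (t=1,i=15, bit31=0)
  nb ####.: next=#  (t=0,i=0, bit30=1)
  nb ###.#: next=#  (t=0,i=21, bit29=1)
  nb ###..: next=#  (t=0,i=1, bit28=1)
  nb ##.##: next=#  (t=0,i=22, bit27=1)
  nb ##.#.: next=#  (t=1,i=9, bit26=1)
  nb ##..#: next=.  (t=0,i=2, bit25=0)
  nb ##...: next=#  (t=0,i=15, bit24=1)
  nb #.###: next=#  (t=0,i=8, bit23=1)
  nb #.##.: next=.  (t=1,i=0, bit22=0)
  nb #.#.#: next=#  (t=0,i=6, bit21=1)
  nb #.#..: next=.  (t=1,i=10, bit20=0)
  nb #..##: next=.  (t=0,i=12, bit19=0)
  nb #..#.: next=.  (t=0,i=3, bit18=0)
  nb #...#: next=.  (t=1,i=3, bit17=0)
  nb #....: next=#  (t=0,i=16, bit16=1)
  nb .####: next=.  (t=0,i=24, bit15=0)
  nb .###.: next=.  (t=0,i=9, bit14=0)
  nb .##.#: next=.  (t=2,i=2, bit13=0)
  nb .##..: next=#  (t=0,i=14, bit12=1)
  nb .#.##: next=#  (t=0,i=7, bit11=1)
  nb .#.#.: next=#  (t=0,i=5, bit10=1)
  nb .#..#: next=.  (t=1,i=11, bit9=0)
  nb .#...: next=.  (t=3,i=4, bit8=0)
  nb ..###: next=.  (t=0,i=19, bit7=0)
  nb ..##.: next=#  (t=0,i=13, bit6=1)
  nb ..#.#: next=.  (t=0,i=4, bit5=0)
  nb ..#..: next=#  (t=3,i=3, bit4=1)
  nb ...##: next=#  (t=0,i=18, bit3=1)
  nb ...#.: next=.  (t=4,i=2, bit2=0)
  nb ....#: next=#  (t=0,i=17, bit1=1)
  nb .....: next=#  (t=2,i=12, bit0=1)
  bits 01111101101000010001110001011011 = 2107710555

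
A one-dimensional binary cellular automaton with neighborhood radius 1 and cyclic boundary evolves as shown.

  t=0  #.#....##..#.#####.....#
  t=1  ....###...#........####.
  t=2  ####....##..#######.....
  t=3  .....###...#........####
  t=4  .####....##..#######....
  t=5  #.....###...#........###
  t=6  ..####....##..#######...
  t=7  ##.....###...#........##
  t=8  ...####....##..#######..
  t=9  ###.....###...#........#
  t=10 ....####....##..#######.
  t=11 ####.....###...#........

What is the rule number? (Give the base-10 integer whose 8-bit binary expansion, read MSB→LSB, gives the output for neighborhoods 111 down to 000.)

3

  ### -> .   bit 7 = 0  t=0,i=14
  ##. -> .   bit 6 = 0  t=0,i=0
  #.# -> .   bit 5 = 0  t=0,i=1
  #.. -> .   bit 4 = 0  t=0,i=3
  .## -> .   bit 3 = 0  t=0,i=7
  .#. -> .   bit 2 = 0  t=0,i=2
  ..# -> #   bit 1 = 1  t=0,i=6
  ... -> #   bit 0 = 1  t=0,i=4
  bits 00000011 = 3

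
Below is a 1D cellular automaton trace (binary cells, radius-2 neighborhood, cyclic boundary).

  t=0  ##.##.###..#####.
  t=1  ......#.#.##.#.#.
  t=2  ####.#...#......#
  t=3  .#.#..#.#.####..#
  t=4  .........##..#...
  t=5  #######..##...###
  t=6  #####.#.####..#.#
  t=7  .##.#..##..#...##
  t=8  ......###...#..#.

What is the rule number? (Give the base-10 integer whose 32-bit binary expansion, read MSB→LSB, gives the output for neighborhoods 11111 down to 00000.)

  [31] ##### => #  t=0,i=13
  [30] ####. => .  t=0,i=14
  [29] ###.# => #  t=0,i=15
  [28] ###.. => #  t=0,i=8
  [27] ##.## => .  t=0,i=2
  [26] ##.#. => .  t=1,i=12
  [25] ##..# => .  t=0,i=9
  [24] ##... => #  t=5,i=11
  [23] #.### => #  t=0,i=6
  [22] #.##. => .  t=0,i=0
  [21] #.#.# => .  t=1,i=8
  [20] #.#.. => .  t=1,i=15
  [19] #..## => #  t=0,i=10
  [18] #..#. => .  t=3,i=5
  [17] #...# => .  t=2,i=7
  [16] #.... => #  t=1,i=0
  [15] .#### => .  t=0,i=12
  [14] .###. => .  t=0,i=7
  [13] .##.# => .  t=0,i=1
  [12] .##.. => #  t=4,i=10
  [11] .#.## => #  t=1,i=9
  [10] .#.#. => .  t=1,i=7
  [9] .#..# => .  t=3,i=4
  [8] .#... => #  t=1,i=16
  [7] ..### => #  t=0,i=11
  [6] ..##. => #  t=4,i=9
  [5] ..#.# => .  t=1,i=6
  [4] ..#.. => .  t=2,i=9
  [3] ...## => .  t=2,i=15
  [2] ...#. => #  t=1,i=5
  [1] ....# => .  t=1,i=4
  [0] ..... => #  t=1,i=1
  bits 10110001100010010001100111000101 = 2978552261

2978552261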